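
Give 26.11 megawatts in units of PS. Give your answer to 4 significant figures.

35500 PS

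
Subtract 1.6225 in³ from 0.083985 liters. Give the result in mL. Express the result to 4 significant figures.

57.40 milliliters

0.083985 L = 83.9850 mL and 1.6225 in³ = 26.5880 mL.
83.9850 − 26.5880 ≈ 57.40 mL.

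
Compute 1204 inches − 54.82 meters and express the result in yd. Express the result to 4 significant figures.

-26.51 yards

1204 in = 33.4444 yd and 54.82 m = 59.9519 yd.
33.4444 − 59.9519 ≈ -26.51 yd.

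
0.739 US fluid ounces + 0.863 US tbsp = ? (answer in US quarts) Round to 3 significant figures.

0.739 US fl oz = 0.023093750 US qt and 0.863 US tbsp = 0.013484375 US qt.
0.023093750 + 0.013484375 ≈ 0.0366 US qt.

0.0366 US qt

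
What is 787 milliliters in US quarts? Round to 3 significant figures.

1 milliliter = 0.00105669 US qt.
787 × 0.00105669 ≈ 0.832 US qt.

0.832 US qt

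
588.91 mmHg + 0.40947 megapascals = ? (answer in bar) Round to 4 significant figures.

588.91 mmHg = 0.785149 bar and 0.40947 MPa = 4.09470 bar.
0.785149 + 4.09470 ≈ 4.880 bar.

4.880 bar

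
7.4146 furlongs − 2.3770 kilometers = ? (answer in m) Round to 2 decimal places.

7.4146 furlong = 1491.58 m and 2.3770 km = 2377.00 m.
1491.58 − 2377.00 ≈ -885.42 m.

-885.42 m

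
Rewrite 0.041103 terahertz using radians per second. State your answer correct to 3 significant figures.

1 THz = 6.28319e+12 radians per second.
So 0.041103 × 6.28319e+12 ≈ 2.58e+11 rad/s.

2.58e+11 rad/s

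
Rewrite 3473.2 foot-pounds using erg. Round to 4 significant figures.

4.709 × 10^10 ergs

1 foot-pound = 1.35582 × 10^7 ergs.
3473.2 × 1.35582 × 10^7 ≈ 4.709 × 10^10 erg.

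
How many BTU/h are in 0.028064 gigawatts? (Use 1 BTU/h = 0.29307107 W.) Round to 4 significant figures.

9.576 × 10^7 BTU/h

1 gigawatt = 3.41214 × 10^9 BTU per hour.
Then 0.028064 × 3.41214 × 10^9 ≈ 9.576 × 10^7 BTU/h.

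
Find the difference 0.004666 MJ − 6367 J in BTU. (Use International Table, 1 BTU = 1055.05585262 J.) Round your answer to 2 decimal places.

-1.61 BTU

0.004666 MJ = 4.42251 BTU and 6367 J = 6.03475 BTU.
4.42251 − 6.03475 ≈ -1.61 BTU.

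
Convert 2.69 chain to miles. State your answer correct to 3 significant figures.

1 chain = 0.0125000 mi.
2.69 × 0.0125000 ≈ 0.0336 mi.

0.0336 miles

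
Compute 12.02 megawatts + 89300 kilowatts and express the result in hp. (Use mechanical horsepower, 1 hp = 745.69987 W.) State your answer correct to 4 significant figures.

135900 hp

12.02 MW = 16119.1 hp and 89300 kW = 119753 hp.
16119.1 + 119753 ≈ 135900 hp.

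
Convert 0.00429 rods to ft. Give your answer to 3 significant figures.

1 rod = 16.5000 ft.
0.00429 × 16.5000 ≈ 0.0708 ft.

0.0708 ft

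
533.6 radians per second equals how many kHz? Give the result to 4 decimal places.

1 rad/s = 0.000159155 kHz.
So 533.6 × 0.000159155 ≈ 0.0849 kHz.

0.0849 kilohertz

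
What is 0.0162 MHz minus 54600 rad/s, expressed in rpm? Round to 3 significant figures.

451000 rpm

0.0162 MHz = 972000 rpm and 54600 rad/s = 521392 rpm.
972000 − 521392 ≈ 451000 rpm.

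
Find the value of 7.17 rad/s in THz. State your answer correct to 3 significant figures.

1 radian per second = 1.59155e-13 terahertz.
7.17 × 1.59155e-13 ≈ 1.14e-12 THz.

1.14e-12 THz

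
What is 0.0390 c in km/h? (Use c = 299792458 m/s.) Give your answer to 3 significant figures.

4.21 × 10^7 kilometers per hour

1 speed of light = 1.07925 × 10^9 kilometers per hour.
Then 0.0390 × 1.07925 × 10^9 ≈ 4.21 × 10^7 km/h.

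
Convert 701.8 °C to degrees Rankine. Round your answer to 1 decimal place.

°R = (°C + 273.15) × 9/5.
Applying the formula gives 1754.9 °R.

1754.9 degrees Rankine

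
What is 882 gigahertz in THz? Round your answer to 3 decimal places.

0.882 THz

1 gigahertz = 0.00100000 terahertz.
882 × 0.00100000 ≈ 0.882 THz.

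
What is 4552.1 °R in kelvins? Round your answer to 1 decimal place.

°R = K × 9/5.
Applying the formula gives 2528.9 K.

2528.9 kelvins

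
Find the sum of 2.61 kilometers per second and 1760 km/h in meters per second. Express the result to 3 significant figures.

2.61 km/s = 2610.00 m/s and 1760 km/h = 488.889 m/s.
2610.00 + 488.889 ≈ 3100 m/s.

3100 m/s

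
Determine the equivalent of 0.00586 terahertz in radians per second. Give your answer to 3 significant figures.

1 terahertz = 6.28319 × 10^12 rad/s.
So 0.00586 × 6.28319 × 10^12 ≈ 3.68 × 10^10 rad/s.

3.68 × 10^10 rad/s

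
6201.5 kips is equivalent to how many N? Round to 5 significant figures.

1 kip = 4448.22 N.
So 6201.5 × 4448.22 ≈ 2.7586e+7 N.

2.7586e+7 N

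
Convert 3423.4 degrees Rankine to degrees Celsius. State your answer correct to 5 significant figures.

1628.7 degrees Celsius

°R = (°C + 273.15) × 9/5.
Applying the formula gives 1628.7 °C.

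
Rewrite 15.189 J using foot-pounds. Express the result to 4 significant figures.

1 J = 0.737562 ft·lbf.
Then 15.189 × 0.737562 ≈ 11.20 ft·lbf.

11.20 foot-pounds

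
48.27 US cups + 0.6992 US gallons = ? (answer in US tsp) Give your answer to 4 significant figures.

2854 US tsp

48.27 US cup = 2316.96 US tsp and 0.6992 US gal = 536.986 US tsp.
2316.96 + 536.986 ≈ 2854 US tsp.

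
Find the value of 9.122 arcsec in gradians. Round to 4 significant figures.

0.002815 gradians

1 arcsec = 0.000308642 gradians.
So 9.122 × 0.000308642 ≈ 0.002815 grad.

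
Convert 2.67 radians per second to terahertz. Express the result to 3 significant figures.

1 radian per second = 1.59155 × 10^-13 THz.
Then 2.67 × 1.59155 × 10^-13 ≈ 4.25 × 10^-13 THz.

4.25 × 10^-13 terahertz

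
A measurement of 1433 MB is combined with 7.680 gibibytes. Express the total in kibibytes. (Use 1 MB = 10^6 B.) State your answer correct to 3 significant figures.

1433 MB = 1.39941e+6 KiB and 7.680 GiB = 8.05306e+6 KiB.
1.39941e+6 + 8.05306e+6 ≈ 9.45e+6 KiB.

9.45e+6 KiB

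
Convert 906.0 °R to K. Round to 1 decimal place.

°R = K × 9/5.
Applying the formula gives 503.3 K.

503.3 kelvins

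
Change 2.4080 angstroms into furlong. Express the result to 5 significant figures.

1.1970e-12 furlongs

1 angstrom = 4.97097e-13 furlong.
Thus 2.4080 × 4.97097e-13 ≈ 1.1970e-12 furlong.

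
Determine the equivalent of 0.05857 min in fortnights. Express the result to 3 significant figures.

2.91e-6 fortnights

1 minute = 4.96032e-5 fortnight.
0.05857 × 4.96032e-5 ≈ 2.91e-6 fortnight.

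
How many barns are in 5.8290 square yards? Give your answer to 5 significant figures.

4.8738e+28 barn

1 square yard = 8.36127e+27 barn.
So 5.8290 × 8.36127e+27 ≈ 4.8738e+28 barn.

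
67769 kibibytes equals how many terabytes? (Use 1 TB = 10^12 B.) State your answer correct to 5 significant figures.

1 kibibyte = 1.02400 × 10^-9 TB.
So 67769 × 1.02400 × 10^-9 ≈ 6.9395 × 10^-5 TB.

6.9395 × 10^-5 TB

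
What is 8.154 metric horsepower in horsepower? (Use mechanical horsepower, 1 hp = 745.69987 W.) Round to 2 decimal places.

1 PS = 0.986320 hp.
8.154 × 0.986320 ≈ 8.04 hp.

8.04 horsepower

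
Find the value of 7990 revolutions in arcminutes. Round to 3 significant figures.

1 revolution = 21600.0 arcminutes.
7990 × 21600.0 ≈ 1.73e+8 arcmin.

1.73e+8 arcminutes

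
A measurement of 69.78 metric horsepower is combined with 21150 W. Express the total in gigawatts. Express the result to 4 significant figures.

69.78 PS = 5.13231 × 10^-5 GW and 21150 W = 2.11500 × 10^-5 GW.
5.13231 × 10^-5 + 2.11500 × 10^-5 ≈ 7.247 × 10^-5 GW.

7.247 × 10^-5 GW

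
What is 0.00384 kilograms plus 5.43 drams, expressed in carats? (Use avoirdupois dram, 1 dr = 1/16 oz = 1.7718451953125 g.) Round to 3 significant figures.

0.00384 kg = 19.2000 ct and 5.43 dr = 48.1056 ct.
19.2000 + 48.1056 ≈ 67.3 ct.

67.3 carats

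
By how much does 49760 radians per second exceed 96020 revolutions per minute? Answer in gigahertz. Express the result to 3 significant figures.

6.32 × 10^-6 GHz

49760 rad/s = 7.91955 × 10^-6 GHz and 96020 rpm = 1.60033 × 10^-6 GHz.
7.91955 × 10^-6 − 1.60033 × 10^-6 ≈ 6.32 × 10^-6 GHz.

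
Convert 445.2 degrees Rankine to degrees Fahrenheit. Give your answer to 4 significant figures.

-14.47 °F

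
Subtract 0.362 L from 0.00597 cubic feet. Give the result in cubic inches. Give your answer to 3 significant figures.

0.00597 ft³ = 10.3162 in³ and 0.362 L = 22.0906 in³.
10.3162 − 22.0906 ≈ -11.8 in³.

-11.8 in³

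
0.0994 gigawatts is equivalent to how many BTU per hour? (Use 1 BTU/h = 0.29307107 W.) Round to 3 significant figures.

1 gigawatt = 3.41214 × 10^9 BTU per hour.
So 0.0994 × 3.41214 × 10^9 ≈ 3.39 × 10^8 BTU/h.

3.39 × 10^8 BTU/h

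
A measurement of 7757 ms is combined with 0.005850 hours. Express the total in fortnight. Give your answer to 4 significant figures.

2.382 × 10^-5 fortnight

7757 ms = 6.41286 × 10^-6 fortnight and 0.005850 h = 1.74107 × 10^-5 fortnight.
6.41286 × 10^-6 + 1.74107 × 10^-5 ≈ 2.382 × 10^-5 fortnight.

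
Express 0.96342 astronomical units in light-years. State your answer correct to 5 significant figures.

1 astronomical unit = 1.58125e-5 light-years.
0.96342 × 1.58125e-5 ≈ 1.5234e-5 ly.

1.5234e-5 ly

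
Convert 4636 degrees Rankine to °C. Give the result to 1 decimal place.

2302.4 degrees Celsius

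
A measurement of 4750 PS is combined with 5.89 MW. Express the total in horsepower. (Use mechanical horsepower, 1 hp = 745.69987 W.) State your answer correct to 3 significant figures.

4750 PS = 4685.02 hp and 5.89 MW = 7898.62 hp.
4685.02 + 7898.62 ≈ 12600 hp.

12600 horsepower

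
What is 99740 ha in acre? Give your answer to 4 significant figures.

246500 acres

1 hectare = 2.47105 acres.
Then 99740 × 2.47105 ≈ 246500 acre.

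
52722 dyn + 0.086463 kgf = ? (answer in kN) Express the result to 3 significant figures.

0.00138 kN

52722 dyn = 0.000527220 kN and 0.086463 kgf = 0.000847912 kN.
0.000527220 + 0.000847912 ≈ 0.00138 kN.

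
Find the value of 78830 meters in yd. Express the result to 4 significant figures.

1 meter = 1.09361 yd.
Then 78830 × 1.09361 ≈ 86210 yd.

86210 yards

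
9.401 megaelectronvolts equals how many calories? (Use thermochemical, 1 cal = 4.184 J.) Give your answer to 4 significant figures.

3.600e-13 calories

1 MeV = 3.82929e-14 cal.
So 9.401 × 3.82929e-14 ≈ 3.600e-13 cal.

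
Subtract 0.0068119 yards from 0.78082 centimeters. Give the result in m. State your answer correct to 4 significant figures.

0.001579 m

0.78082 cm = 0.00780820 m and 0.0068119 yd = 0.00622880 m.
0.00780820 − 0.00622880 ≈ 0.001579 m.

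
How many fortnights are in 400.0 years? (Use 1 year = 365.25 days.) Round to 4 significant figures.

10440 fortnights

1 yr = 26.0893 fortnights.
400.0 × 26.0893 ≈ 10440 fortnight.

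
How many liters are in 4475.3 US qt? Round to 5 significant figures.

1 US qt = 0.946353 L.
Then 4475.3 × 0.946353 ≈ 4235.2 L.

4235.2 liters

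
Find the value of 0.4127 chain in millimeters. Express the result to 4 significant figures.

1 chain = 20116.8 millimeters.
So 0.4127 × 20116.8 ≈ 8302 mm.

8302 mm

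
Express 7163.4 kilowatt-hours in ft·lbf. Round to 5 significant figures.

1 kilowatt-hour = 2.65522 × 10^6 ft·lbf.
7163.4 × 2.65522 × 10^6 ≈ 1.9020 × 10^10 ft·lbf.

1.9020 × 10^10 foot-pounds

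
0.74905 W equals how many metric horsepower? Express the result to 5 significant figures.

1 watt = 0.00135962 PS.
0.74905 × 0.00135962 ≈ 0.0010184 PS.

0.0010184 metric horsepower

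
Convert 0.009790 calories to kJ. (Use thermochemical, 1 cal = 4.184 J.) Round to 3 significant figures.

1 cal = 0.00418400 kilojoules.
Thus 0.009790 × 0.00418400 ≈ 4.10 × 10^-5 kJ.

4.10 × 10^-5 kilojoules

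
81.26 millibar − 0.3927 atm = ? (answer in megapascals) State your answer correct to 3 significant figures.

-0.0317 megapascals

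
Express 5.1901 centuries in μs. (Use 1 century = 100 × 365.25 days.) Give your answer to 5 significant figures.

1 century = 3.15576e+15 μs.
So 5.1901 × 3.15576e+15 ≈ 1.6379e+16 μs.

1.6379e+16 microseconds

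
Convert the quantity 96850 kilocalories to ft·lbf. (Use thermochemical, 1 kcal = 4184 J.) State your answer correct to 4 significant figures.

2.989e+8 ft·lbf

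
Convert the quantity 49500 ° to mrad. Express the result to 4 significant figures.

863900 milliradians

1 ° = 17.4533 mrad.
So 49500 × 17.4533 ≈ 863900 mrad.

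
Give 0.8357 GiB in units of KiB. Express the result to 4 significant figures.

1 GiB = 1.04858 × 10^6 KiB.
0.8357 × 1.04858 × 10^6 ≈ 876300 KiB.

876300 kibibytes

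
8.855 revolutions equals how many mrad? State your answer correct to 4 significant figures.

1 revolution = 6283.19 milliradians.
Then 8.855 × 6283.19 ≈ 55640 mrad.

55640 mrad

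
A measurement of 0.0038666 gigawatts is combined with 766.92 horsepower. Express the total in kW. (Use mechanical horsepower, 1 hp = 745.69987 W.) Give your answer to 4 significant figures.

0.0038666 GW = 3866.60 kW and 766.92 hp = 571.892 kW.
3866.60 + 571.892 ≈ 4438 kW.

4438 kW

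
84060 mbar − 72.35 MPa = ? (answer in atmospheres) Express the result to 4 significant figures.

-631.1 atm

84060 mbar = 82.9608 atm and 72.35 MPa = 714.039 atm.
82.9608 − 714.039 ≈ -631.1 atm.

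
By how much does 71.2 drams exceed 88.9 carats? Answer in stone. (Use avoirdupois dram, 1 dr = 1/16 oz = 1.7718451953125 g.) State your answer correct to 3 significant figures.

0.0171 stone

71.2 dr = 0.0198661 st and 88.9 ct = 0.00279987 st.
0.0198661 − 0.00279987 ≈ 0.0171 st.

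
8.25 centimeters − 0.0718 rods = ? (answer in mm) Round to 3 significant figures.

-279 millimeters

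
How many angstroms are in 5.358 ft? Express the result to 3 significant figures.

1.63 × 10^10 angstroms

1 foot = 3.04800 × 10^9 Å.
Then 5.358 × 3.04800 × 10^9 ≈ 1.63 × 10^10 Å.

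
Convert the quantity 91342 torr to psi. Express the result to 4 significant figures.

1766 psi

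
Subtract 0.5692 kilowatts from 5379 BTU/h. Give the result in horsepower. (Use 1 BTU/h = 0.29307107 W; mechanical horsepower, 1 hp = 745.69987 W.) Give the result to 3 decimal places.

1.351 hp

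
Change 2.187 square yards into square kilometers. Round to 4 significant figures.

1.829e-6 square kilometers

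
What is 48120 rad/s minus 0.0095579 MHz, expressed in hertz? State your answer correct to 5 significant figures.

-1899.4 hertz

48120 rad/s = 7658.54 Hz and 0.0095579 MHz = 9557.90 Hz.
7658.54 − 9557.90 ≈ -1899.4 Hz.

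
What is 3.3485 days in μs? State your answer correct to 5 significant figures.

1 d = 8.64000e+10 μs.
Then 3.3485 × 8.64000e+10 ≈ 2.8931e+11 μs.

2.8931e+11 microseconds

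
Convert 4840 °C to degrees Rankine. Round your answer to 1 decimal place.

°R = (°C + 273.15) × 9/5.
Applying the formula gives 9203.7 °R.

9203.7 degrees Rankine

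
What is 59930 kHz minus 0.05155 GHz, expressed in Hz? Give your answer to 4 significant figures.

59930 kHz = 5.99300e+7 Hz and 0.05155 GHz = 5.15500e+7 Hz.
5.99300e+7 − 5.15500e+7 ≈ 8.380e+6 Hz.

8.380e+6 hertz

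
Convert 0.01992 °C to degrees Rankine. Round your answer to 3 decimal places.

°R = (°C + 273.15) × 9/5.
Applying the formula gives 491.706 °R.

491.706 °R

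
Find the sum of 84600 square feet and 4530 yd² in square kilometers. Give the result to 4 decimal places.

0.0116 square kilometers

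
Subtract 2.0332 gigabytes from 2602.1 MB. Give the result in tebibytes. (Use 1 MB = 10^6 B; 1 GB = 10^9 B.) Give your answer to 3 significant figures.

0.000517 TiB

2602.1 MB = 0.00236660 TiB and 2.0332 GB = 0.00184918 TiB.
0.00236660 − 0.00184918 ≈ 0.000517 TiB.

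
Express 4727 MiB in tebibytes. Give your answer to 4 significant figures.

0.004508 tebibytes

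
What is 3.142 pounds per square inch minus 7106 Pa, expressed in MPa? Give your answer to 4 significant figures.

3.142 psi = 0.0216633 MPa and 7106 Pa = 0.00710600 MPa.
0.0216633 − 0.00710600 ≈ 0.01456 MPa.

0.01456 MPa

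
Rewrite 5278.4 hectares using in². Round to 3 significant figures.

8.18 × 10^10 in²

1 ha = 1.55000 × 10^7 square inches.
5278.4 × 1.55000 × 10^7 ≈ 8.18 × 10^10 in².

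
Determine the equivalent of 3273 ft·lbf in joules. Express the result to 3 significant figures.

4440 J

1 foot-pound = 1.35582 J.
So 3273 × 1.35582 ≈ 4440 J.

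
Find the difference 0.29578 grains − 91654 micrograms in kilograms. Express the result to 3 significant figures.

-7.25e-5 kg

0.29578 gr = 1.91662e-5 kg and 91654 μg = 9.16540e-5 kg.
1.91662e-5 − 9.16540e-5 ≈ -7.25e-5 kg.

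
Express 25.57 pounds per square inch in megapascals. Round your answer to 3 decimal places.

1 pound per square inch = 0.00689476 MPa.
25.57 × 0.00689476 ≈ 0.176 MPa.

0.176 MPa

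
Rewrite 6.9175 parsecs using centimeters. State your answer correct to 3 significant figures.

1 parsec = 3.08568 × 10^18 cm.
6.9175 × 3.08568 × 10^18 ≈ 2.13 × 10^19 cm.

2.13 × 10^19 centimeters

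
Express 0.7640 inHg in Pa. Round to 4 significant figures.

1 inHg = 3386.39 Pa.
Thus 0.7640 × 3386.39 ≈ 2587 Pa.

2587 Pa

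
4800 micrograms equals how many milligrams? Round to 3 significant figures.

4.80 milligrams

1 μg = 0.00100000 mg.
Thus 4800 × 0.00100000 ≈ 4.80 mg.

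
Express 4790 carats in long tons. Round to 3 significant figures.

0.000943 long ton

1 carat = 1.96841e-7 long ton.
Then 4790 × 1.96841e-7 ≈ 0.000943 long ton.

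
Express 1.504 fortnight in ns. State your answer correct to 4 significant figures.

1 fortnight = 1.20960e+15 ns.
Then 1.504 × 1.20960e+15 ≈ 1.819e+15 ns.

1.819e+15 nanoseconds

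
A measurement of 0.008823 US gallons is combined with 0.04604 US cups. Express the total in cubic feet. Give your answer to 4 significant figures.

0.001564 cubic feet

0.008823 US gal = 0.00117946 ft³ and 0.04604 US cup = 0.000384666 ft³.
0.00117946 + 0.000384666 ≈ 0.001564 ft³.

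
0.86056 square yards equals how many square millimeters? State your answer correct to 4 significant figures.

719500 mm²

1 square yard = 836127 mm².
0.86056 × 836127 ≈ 719500 mm².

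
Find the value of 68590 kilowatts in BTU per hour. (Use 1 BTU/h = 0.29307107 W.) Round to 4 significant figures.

1 kilowatt = 3412.14 BTU/h.
Thus 68590 × 3412.14 ≈ 2.340e+8 BTU/h.

2.340e+8 BTU per hour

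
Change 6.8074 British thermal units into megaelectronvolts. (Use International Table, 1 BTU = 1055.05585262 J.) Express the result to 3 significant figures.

1 British thermal unit = 6.58514e+15 megaelectronvolts.
6.8074 × 6.58514e+15 ≈ 4.48e+16 MeV.

4.48e+16 MeV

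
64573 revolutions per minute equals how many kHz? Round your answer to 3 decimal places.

1.076 kilohertz

1 revolution per minute = 1.66667 × 10^-5 kHz.
So 64573 × 1.66667 × 10^-5 ≈ 1.076 kHz.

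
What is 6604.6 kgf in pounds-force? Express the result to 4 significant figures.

14560 pounds-force

1 kgf = 2.20462 pounds-force.
6604.6 × 2.20462 ≈ 14560 lbf.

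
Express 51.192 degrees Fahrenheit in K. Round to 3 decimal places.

283.812 K

K = (°F + 459.67) × 5/9.
Applying the formula gives 283.812 K.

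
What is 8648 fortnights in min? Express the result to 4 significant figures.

1 fortnight = 20160.0 minutes.
8648 × 20160.0 ≈ 1.743e+8 min.

1.743e+8 min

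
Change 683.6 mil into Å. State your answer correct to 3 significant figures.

1.74 × 10^8 Å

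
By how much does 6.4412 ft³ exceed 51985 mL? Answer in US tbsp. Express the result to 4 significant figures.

8819 US tablespoons

6.4412 ft³ = 12335.0 US tbsp and 51985 mL = 3515.64 US tbsp.
12335.0 − 3515.64 ≈ 8819 US tbsp.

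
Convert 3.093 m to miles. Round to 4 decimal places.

0.0019 mi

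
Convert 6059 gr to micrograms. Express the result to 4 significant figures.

3.926e+8 μg

1 gr = 64798.9 μg.
6059 × 64798.9 ≈ 3.926e+8 μg.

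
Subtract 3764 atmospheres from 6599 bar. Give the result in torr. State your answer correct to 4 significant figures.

2.089 × 10^6 torr

6599 bar = 4.94966 × 10^6 torr and 3764 atm = 2.86064 × 10^6 torr.
4.94966 × 10^6 − 2.86064 × 10^6 ≈ 2.089 × 10^6 torr.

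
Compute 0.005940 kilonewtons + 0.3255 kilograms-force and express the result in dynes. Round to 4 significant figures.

913200 dyn

0.005940 kN = 594000 dyn and 0.3255 kgf = 319206 dyn.
594000 + 319206 ≈ 913200 dyn.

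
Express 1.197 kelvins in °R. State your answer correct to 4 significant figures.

2.155 °R

°R = K × 9/5.
Applying the formula gives 2.155 °R.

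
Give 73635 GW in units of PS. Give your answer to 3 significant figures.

1.00e+11 PS

1 gigawatt = 1.35962e+6 metric horsepower.
Then 73635 × 1.35962e+6 ≈ 1.00e+11 PS.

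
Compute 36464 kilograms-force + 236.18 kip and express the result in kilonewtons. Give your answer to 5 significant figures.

36464 kgf = 357.590 kN and 236.18 kip = 1050.58 kN.
357.590 + 1050.58 ≈ 1408.2 kN.

1408.2 kN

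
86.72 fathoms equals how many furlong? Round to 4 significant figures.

0.7884 furlong

1 fathom = 0.00909091 furlong.
86.72 × 0.00909091 ≈ 0.7884 furlong.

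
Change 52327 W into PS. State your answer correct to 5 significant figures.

71.145 PS

1 W = 0.00135962 PS.
Thus 52327 × 0.00135962 ≈ 71.145 PS.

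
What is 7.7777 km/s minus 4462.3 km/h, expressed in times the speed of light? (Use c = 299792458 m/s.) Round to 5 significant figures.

2.1809e-5 times the speed of light

7.7777 km/s = 2.59436e-5 c and 4462.3 km/h = 4.13462e-6 c.
2.59436e-5 − 4.13462e-6 ≈ 2.1809e-5 c.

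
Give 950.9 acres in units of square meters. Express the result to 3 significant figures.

1 acre = 4046.86 square meters.
950.9 × 4046.86 ≈ 3.85 × 10^6 m².

3.85 × 10^6 m²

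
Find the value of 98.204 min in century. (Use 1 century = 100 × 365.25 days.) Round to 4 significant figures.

1 minute = 1.90129 × 10^-8 centuries.
98.204 × 1.90129 × 10^-8 ≈ 1.867 × 10^-6 century.

1.867 × 10^-6 century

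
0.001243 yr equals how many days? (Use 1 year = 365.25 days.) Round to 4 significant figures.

1 yr = 365.250 days.
Then 0.001243 × 365.250 ≈ 0.4540 d.

0.4540 d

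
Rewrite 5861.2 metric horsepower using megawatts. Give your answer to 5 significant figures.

4.3109 MW

1 metric horsepower = 0.000735499 MW.
So 5861.2 × 0.000735499 ≈ 4.3109 MW.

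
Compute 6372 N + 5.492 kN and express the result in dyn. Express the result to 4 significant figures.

1.186 × 10^9 dyn

6372 N = 6.37200 × 10^8 dyn and 5.492 kN = 5.49200 × 10^8 dyn.
6.37200 × 10^8 + 5.49200 × 10^8 ≈ 1.186 × 10^9 dyn.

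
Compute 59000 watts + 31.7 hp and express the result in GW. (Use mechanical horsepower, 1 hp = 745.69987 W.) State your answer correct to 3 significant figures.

59000 W = 5.90000e-5 GW and 31.7 hp = 2.36387e-5 GW.
5.90000e-5 + 2.36387e-5 ≈ 8.26e-5 GW.

8.26e-5 GW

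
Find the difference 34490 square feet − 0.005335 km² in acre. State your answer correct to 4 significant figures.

-0.5265 acre

34490 ft² = 0.791781 acre and 0.005335 km² = 1.31831 acre.
0.791781 − 1.31831 ≈ -0.5265 acre.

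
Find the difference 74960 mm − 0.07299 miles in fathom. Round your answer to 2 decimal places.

74960 mm = 40.9886 fathom and 0.07299 mi = 64.2312 fathom.
40.9886 − 64.2312 ≈ -23.24 fathom.

-23.24 fathoms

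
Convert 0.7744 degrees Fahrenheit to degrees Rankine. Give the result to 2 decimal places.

460.44 °R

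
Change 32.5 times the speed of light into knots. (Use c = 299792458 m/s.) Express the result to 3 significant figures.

1.89 × 10^10 knots

1 speed of light = 5.82750 × 10^8 kn.
So 32.5 × 5.82750 × 10^8 ≈ 1.89 × 10^10 kn.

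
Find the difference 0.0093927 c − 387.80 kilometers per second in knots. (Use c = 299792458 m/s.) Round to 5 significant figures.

0.0093927 c = 5.47360e+6 kn and 387.80 km/s = 753823 kn.
5.47360e+6 − 753823 ≈ 4.7198e+6 kn.

4.7198e+6 knots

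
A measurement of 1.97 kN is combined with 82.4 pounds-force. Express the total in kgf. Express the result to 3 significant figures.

1.97 kN = 200.884 kgf and 82.4 lbf = 37.3760 kgf.
200.884 + 37.3760 ≈ 238 kgf.

238 kilograms-force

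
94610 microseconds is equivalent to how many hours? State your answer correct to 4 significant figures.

1 microsecond = 2.77778e-10 h.
94610 × 2.77778e-10 ≈ 2.628e-5 h.

2.628e-5 h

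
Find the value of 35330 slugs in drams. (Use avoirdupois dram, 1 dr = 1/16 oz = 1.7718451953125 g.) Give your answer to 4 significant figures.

2.910 × 10^8 drams

1 slug = 8236.56 dr.
Then 35330 × 8236.56 ≈ 2.910 × 10^8 dr.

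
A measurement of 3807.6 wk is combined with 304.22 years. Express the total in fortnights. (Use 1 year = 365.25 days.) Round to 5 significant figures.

3807.6 wk = 1903.80 fortnight and 304.22 yr = 7936.88 fortnight.
1903.80 + 7936.88 ≈ 9840.7 fortnight.

9840.7 fortnight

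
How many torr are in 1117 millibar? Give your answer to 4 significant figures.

837.8 torr

1 mbar = 0.750062 torr.
1117 × 0.750062 ≈ 837.8 torr.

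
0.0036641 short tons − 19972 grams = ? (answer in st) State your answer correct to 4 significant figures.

0.0036641 short ton = 0.523443 st and 19972 g = 3.14505 st.
0.523443 − 3.14505 ≈ -2.622 st.

-2.622 stone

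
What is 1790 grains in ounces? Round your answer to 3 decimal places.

1 gr = 0.00228571 ounces.
So 1790 × 0.00228571 ≈ 4.091 oz.

4.091 oz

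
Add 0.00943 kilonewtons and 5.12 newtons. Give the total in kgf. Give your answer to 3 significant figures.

0.00943 kN = 0.961592 kgf and 5.12 N = 0.522095 kgf.
0.961592 + 0.522095 ≈ 1.48 kgf.

1.48 kgf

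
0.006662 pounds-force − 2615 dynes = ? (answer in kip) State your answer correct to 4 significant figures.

0.006662 lbf = 6.662000 × 10^-6 kip and 2615 dyn = 5.878754 × 10^-6 kip.
6.662000 × 10^-6 − 5.878754 × 10^-6 ≈ 7.832 × 10^-7 kip.

7.832 × 10^-7 kips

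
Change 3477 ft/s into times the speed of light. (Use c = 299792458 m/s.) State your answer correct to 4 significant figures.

1 foot per second = 1.01670 × 10^-9 c.
Then 3477 × 1.01670 × 10^-9 ≈ 3.535 × 10^-6 c.

3.535 × 10^-6 c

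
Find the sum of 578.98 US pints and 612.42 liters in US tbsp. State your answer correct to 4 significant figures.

578.98 US pt = 18527.4 US tbsp and 612.42 L = 41416.8 US tbsp.
18527.4 + 41416.8 ≈ 59940 US tbsp.

59940 US tablespoons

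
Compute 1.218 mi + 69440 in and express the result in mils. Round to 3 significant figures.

1.218 mi = 7.71725 × 10^7 mil and 69440 in = 6.94400 × 10^7 mil.
7.71725 × 10^7 + 6.94400 × 10^7 ≈ 1.47 × 10^8 mil.

1.47 × 10^8 mils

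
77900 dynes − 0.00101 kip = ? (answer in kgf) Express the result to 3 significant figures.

-0.379 kgf

77900 dyn = 0.0794359 kgf and 0.00101 kip = 0.458128 kgf.
0.0794359 − 0.458128 ≈ -0.379 kgf.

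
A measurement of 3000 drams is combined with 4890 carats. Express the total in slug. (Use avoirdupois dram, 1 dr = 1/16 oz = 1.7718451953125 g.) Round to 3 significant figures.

3000 dr = 0.364230 slug and 4890 ct = 0.0670143 slug.
0.364230 + 0.0670143 ≈ 0.431 slug.

0.431 slugs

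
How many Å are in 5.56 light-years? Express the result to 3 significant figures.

5.26e+26 Å

1 ly = 9.46073e+25 angstroms.
Thus 5.56 × 9.46073e+25 ≈ 5.26e+26 Å.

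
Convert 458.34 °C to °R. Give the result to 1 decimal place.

1316.7 degrees Rankine

°R = (°C + 273.15) × 9/5.
Applying the formula gives 1316.7 °R.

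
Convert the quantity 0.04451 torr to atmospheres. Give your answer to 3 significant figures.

5.86e-5 atm

1 torr = 0.00131579 atm.
Then 0.04451 × 0.00131579 ≈ 5.86e-5 atm.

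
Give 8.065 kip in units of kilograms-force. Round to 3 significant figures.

1 kip = 453.592 kgf.
So 8.065 × 453.592 ≈ 3660 kgf.

3660 kilograms-force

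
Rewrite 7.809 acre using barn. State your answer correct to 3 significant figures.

1 acre = 4.04686 × 10^31 barn.
So 7.809 × 4.04686 × 10^31 ≈ 3.16 × 10^32 barn.

3.16 × 10^32 barns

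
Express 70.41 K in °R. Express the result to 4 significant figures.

126.7 °R

°R = K × 9/5.
Applying the formula gives 126.7 °R.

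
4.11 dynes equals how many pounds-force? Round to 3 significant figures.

9.24e-6 lbf

1 dyne = 2.24809e-6 lbf.
So 4.11 × 2.24809e-6 ≈ 9.24e-6 lbf.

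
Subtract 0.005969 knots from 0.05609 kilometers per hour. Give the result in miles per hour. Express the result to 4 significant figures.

0.05609 km/h = 0.0348527 mph and 0.005969 kn = 0.00686900 mph.
0.0348527 − 0.00686900 ≈ 0.02798 mph.

0.02798 mph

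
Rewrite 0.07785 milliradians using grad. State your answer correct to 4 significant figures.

1 mrad = 0.0636620 grad.
Thus 0.07785 × 0.0636620 ≈ 0.004956 grad.

0.004956 grad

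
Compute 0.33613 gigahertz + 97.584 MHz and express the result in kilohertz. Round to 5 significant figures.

0.33613 GHz = 336130 kHz and 97.584 MHz = 97584.0 kHz.
336130 + 97584.0 ≈ 433710 kHz.

433710 kHz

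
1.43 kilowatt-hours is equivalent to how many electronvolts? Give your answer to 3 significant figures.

3.21e+25 eV

1 kWh = 2.24694e+25 eV.
Then 1.43 × 2.24694e+25 ≈ 3.21e+25 eV.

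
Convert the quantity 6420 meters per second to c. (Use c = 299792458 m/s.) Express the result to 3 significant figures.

2.14 × 10^-5 times the speed of light

1 m/s = 3.33564 × 10^-9 times the speed of light.
6420 × 3.33564 × 10^-9 ≈ 2.14 × 10^-5 c.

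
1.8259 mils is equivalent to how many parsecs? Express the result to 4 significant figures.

1.503 × 10^-21 pc

1 mil = 8.23158 × 10^-22 parsecs.
1.8259 × 8.23158 × 10^-22 ≈ 1.503 × 10^-21 pc.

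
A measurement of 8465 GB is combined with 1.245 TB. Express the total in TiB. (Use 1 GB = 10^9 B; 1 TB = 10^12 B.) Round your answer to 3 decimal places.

8465 GB = 7.69887 TiB and 1.245 TB = 1.13232 TiB.
7.69887 + 1.13232 ≈ 8.831 TiB.

8.831 TiB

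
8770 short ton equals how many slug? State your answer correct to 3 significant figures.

1 short ton = 62.1619 slug.
So 8770 × 62.1619 ≈ 545000 slug.

545000 slug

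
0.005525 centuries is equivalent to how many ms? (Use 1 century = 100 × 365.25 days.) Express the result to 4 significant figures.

1.744e+10 ms

1 century = 3.15576e+12 ms.
Thus 0.005525 × 3.15576e+12 ≈ 1.744e+10 ms.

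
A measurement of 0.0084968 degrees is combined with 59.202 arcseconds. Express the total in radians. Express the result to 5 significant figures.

0.00043532 radians

0.0084968 ° = 0.000148297 rad and 59.202 arcsec = 0.000287019 rad.
0.000148297 + 0.000287019 ≈ 0.00043532 rad.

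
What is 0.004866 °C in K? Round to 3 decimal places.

K = °C + 273.15.
Applying the formula gives 273.155 K.

273.155 K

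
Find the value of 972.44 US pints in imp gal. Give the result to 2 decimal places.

1 US pint = 0.104084 imp gal.
972.44 × 0.104084 ≈ 101.22 imp gal.

101.22 imperial gallons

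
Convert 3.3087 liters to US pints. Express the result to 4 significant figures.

6.993 US pints

1 liter = 2.11338 US pt.
Then 3.3087 × 2.11338 ≈ 6.993 US pt.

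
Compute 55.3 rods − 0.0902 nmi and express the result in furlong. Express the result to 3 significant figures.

55.3 rod = 1.38250 furlong and 0.0902 nmi = 0.830402 furlong.
1.38250 − 0.830402 ≈ 0.552 furlong.

0.552 furlong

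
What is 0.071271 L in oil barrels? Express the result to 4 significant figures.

0.0004483 bbl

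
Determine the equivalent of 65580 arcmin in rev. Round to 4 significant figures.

3.036 rev

1 arcminute = 4.62963 × 10^-5 rev.
So 65580 × 4.62963 × 10^-5 ≈ 3.036 rev.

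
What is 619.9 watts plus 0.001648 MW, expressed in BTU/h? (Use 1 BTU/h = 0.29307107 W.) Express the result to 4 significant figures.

619.9 W = 2115.19 BTU/h and 0.001648 MW = 5623.21 BTU/h.
2115.19 + 5623.21 ≈ 7738 BTU/h.

7738 BTU/h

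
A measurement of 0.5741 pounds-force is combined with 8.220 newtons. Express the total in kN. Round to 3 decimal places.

0.5741 lbf = 0.00255372 kN and 8.220 N = 0.00822000 kN.
0.00255372 + 0.00822000 ≈ 0.011 kN.

0.011 kN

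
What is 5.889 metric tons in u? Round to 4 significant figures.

3.546 × 10^30 u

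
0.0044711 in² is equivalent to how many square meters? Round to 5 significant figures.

2.8846 × 10^-6 m²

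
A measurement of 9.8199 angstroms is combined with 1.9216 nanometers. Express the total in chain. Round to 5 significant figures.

1.4434 × 10^-10 chain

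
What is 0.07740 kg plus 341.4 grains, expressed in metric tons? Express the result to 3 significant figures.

0.07740 kg = 7.74000 × 10^-5 t and 341.4 gr = 2.21223 × 10^-5 t.
7.74000 × 10^-5 + 2.21223 × 10^-5 ≈ 9.95 × 10^-5 t.

9.95 × 10^-5 metric tons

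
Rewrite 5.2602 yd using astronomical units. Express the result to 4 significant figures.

3.215 × 10^-11 au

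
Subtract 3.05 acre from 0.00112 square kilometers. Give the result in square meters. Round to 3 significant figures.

0.00112 km² = 1120.00 m² and 3.05 acre = 12342.9 m².
1120.00 − 12342.9 ≈ -11200 m².

-11200 square meters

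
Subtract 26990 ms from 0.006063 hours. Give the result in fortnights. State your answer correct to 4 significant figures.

0.006063 h = 1.80446e-5 fortnight and 26990 ms = 2.23132e-5 fortnight.
1.80446e-5 − 2.23132e-5 ≈ -4.269e-6 fortnight.

-4.269e-6 fortnights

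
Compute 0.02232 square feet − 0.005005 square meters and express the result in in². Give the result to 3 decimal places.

0.02232 ft² = 3.21408 in² and 0.005005 m² = 7.75777 in².
3.21408 − 7.75777 ≈ -4.544 in².

-4.544 square inches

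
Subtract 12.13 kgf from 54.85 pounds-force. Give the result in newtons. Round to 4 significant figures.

125.0 N

54.85 lbf = 243.985 N and 12.13 kgf = 118.955 N.
243.985 − 118.955 ≈ 125.0 N.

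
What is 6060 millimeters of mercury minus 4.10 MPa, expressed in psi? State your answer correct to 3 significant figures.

-477 pounds per square inch

6060 mmHg = 117.181 psi and 4.10 MPa = 594.655 psi.
117.181 − 594.655 ≈ -477 psi.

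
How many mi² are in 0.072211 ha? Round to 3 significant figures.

0.000279 mi²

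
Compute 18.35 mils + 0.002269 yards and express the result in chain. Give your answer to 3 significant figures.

0.000126 chain

18.35 mil = 2.31692e-5 chain and 0.002269 yd = 0.000103136 chain.
2.31692e-5 + 0.000103136 ≈ 0.000126 chain.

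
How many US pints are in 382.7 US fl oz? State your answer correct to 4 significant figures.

23.92 US pt

1 US fluid ounce = 0.0625000 US pints.
382.7 × 0.0625000 ≈ 23.92 US pt.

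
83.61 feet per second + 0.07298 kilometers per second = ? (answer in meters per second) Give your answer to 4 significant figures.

83.61 ft/s = 25.4843 m/s and 0.07298 km/s = 72.9800 m/s.
25.4843 + 72.9800 ≈ 98.46 m/s.

98.46 m/s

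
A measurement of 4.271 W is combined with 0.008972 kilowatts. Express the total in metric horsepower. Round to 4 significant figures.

0.01801 PS

4.271 W = 0.00580694 PS and 0.008972 kW = 0.0121985 PS.
0.00580694 + 0.0121985 ≈ 0.01801 PS.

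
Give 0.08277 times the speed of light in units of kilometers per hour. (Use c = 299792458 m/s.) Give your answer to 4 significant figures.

8.933e+7 km/h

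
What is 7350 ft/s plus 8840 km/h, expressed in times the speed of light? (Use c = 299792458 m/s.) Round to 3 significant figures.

1.57 × 10^-5 c

7350 ft/s = 7.47277 × 10^-6 c and 8840 km/h = 8.19085 × 10^-6 c.
7.47277 × 10^-6 + 8.19085 × 10^-6 ≈ 1.57 × 10^-5 c.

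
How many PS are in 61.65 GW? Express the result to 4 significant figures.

8.382 × 10^7 metric horsepower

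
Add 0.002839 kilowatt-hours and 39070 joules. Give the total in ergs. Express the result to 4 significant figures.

4.929 × 10^11 erg

0.002839 kWh = 1.02204 × 10^11 erg and 39070 J = 3.90700 × 10^11 erg.
1.02204 × 10^11 + 3.90700 × 10^11 ≈ 4.929 × 10^11 erg.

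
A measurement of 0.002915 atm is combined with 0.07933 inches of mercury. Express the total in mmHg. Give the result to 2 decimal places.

4.23 millimeters of mercury

0.002915 atm = 2.21540 mmHg and 0.07933 inHg = 2.01498 mmHg.
2.21540 + 2.01498 ≈ 4.23 mmHg.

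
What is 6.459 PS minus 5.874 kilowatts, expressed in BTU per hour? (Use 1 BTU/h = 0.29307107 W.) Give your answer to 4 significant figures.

-3833 BTU/h

6.459 PS = 16209.7 BTU/h and 5.874 kW = 20042.9 BTU/h.
16209.7 − 20042.9 ≈ -3833 BTU/h.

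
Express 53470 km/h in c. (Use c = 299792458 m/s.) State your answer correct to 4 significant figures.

1 km/h = 9.26567 × 10^-10 times the speed of light.
Thus 53470 × 9.26567 × 10^-10 ≈ 4.954 × 10^-5 c.

4.954 × 10^-5 times the speed of light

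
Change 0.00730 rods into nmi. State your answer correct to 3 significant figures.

1.98e-5 nmi

1 rod = 0.00271555 nmi.
Thus 0.00730 × 0.00271555 ≈ 1.98e-5 nmi.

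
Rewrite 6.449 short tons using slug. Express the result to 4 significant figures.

1 short ton = 62.1619 slugs.
Then 6.449 × 62.1619 ≈ 400.9 slug.

400.9 slugs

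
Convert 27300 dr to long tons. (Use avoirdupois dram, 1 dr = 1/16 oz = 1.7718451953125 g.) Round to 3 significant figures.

0.0476 long tons

1 dram = 1.74386 × 10^-6 long tons.
Then 27300 × 1.74386 × 10^-6 ≈ 0.0476 long ton.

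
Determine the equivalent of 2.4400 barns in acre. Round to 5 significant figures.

6.0294 × 10^-32 acre

1 barn = 2.47105 × 10^-32 acre.
So 2.4400 × 2.47105 × 10^-32 ≈ 6.0294 × 10^-32 acre.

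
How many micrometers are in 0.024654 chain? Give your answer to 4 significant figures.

496000 μm

1 chain = 2.01168 × 10^7 micrometers.
Thus 0.024654 × 2.01168 × 10^7 ≈ 496000 μm.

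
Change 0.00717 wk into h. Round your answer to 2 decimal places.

1 wk = 168.000 h.
So 0.00717 × 168.000 ≈ 1.20 h.

1.20 h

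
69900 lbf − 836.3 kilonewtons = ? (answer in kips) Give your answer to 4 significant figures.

-118.1 kip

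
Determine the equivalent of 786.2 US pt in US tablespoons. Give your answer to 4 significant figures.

1 US pint = 32.0000 US tbsp.
786.2 × 32.0000 ≈ 25160 US tbsp.

25160 US tbsp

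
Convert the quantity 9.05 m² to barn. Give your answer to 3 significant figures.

1 m² = 1.00000 × 10^28 barn.
Then 9.05 × 1.00000 × 10^28 ≈ 9.05 × 10^28 barn.

9.05 × 10^28 barns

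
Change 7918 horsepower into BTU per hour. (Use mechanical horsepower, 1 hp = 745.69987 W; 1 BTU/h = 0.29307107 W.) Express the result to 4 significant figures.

2.015 × 10^7 BTU per hour

1 horsepower = 2544.43 BTU/h.
So 7918 × 2544.43 ≈ 2.015 × 10^7 BTU/h.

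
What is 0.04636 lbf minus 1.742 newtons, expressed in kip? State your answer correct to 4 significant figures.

-0.0003453 kip

0.04636 lbf = 4.63600 × 10^-5 kip and 1.742 N = 0.000391617 kip.
4.63600 × 10^-5 − 0.000391617 ≈ -0.0003453 kip.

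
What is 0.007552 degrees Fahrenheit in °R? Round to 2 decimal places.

°R = °F + 459.67.
Applying the formula gives 459.68 °R.

459.68 degrees Rankine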